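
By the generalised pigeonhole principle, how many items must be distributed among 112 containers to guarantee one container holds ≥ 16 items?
n = (16 − 1)·112 + 1 = 1681

By the generalised pigeonhole principle, to guarantee some box contains ≥ r objects we need more than (r − 1) · k objects total. Threshold: n = (r − 1) · k + 1. With r = 16 and k = 112: n = 15 · 112 + 1 = 1680 + 1 = 1681. For n = 1680 = 15 · 112, we can put exactly 15 objects in every box, avoiding 16 in any single one — so 1681 is tight.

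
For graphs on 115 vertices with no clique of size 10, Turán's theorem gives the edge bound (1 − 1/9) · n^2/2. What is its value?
Turán density bound = (8/9) · 115^2/2 = 52900/9 ≈ 5877.7778

Turán's theorem: ex(n, K_{r+1}) is achieved by the complete r-partite Turán graph T(n, r) with parts as balanced as possible, and is at most (1 − 1/r) · n^2/2. For r = 9, n = 115: the density bound is (8/9) · 13225/2 = 52900/9 ≈ 5877.7778. The integer-valued extremum is e(T(115, 9)) = 5877, which is strictly less than the density bound 52900/9 since 9 ∤ 115 (the parts of T(115, 9) cannot all be equal).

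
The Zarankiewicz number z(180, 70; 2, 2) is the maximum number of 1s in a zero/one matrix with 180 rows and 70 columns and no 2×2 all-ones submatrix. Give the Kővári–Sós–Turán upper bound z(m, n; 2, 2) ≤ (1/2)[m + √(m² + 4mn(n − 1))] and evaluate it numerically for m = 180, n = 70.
z(180, 70; 2, 2) ≤ (1/2)[180 + √(180² + 4·180·70·69)] = (1/2)[180 + √3510000] = 1026.7497

Kővári–Sós–Turán: let r_1, ..., r_180 be the row sums and z = Σ r_i the total number of 1s. Each pair of columns can share at most one row with both entries 1 (else a 2×2 all-ones block appears), so Σ_i C(r_i, 2) ≤ C(70, 2) = 2415. By convexity Σ_i C(r_i, 2) ≥ 180·C(z/180, 2) = z(z − 180)/(2·180), giving z² − 180z − 180·70·69 ≤ 0 and hence z ≤ (1/2)[180 + √(32400 + 4·869400)] = (1/2)[180 + √3510000] ≈ (1/2)(180 + 1873.4994) = 1026.7497.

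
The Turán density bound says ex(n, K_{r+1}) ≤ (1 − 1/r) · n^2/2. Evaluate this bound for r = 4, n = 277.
Turán density bound = (3/4) · 277^2/2 = 230187/8 ≈ 28773.375

Turán's theorem: ex(n, K_{r+1}) is achieved by the complete r-partite Turán graph T(n, r) with parts as balanced as possible, and is at most (1 − 1/r) · n^2/2. For r = 4, n = 277: the density bound is (3/4) · 76729/2 = 230187/8 ≈ 28773.375. The integer-valued extremum is e(T(277, 4)) = 28773, which is strictly less than the density bound 230187/8 since 4 ∤ 277 (the parts of T(277, 4) cannot all be equal).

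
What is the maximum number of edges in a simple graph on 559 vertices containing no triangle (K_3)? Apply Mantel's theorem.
ex(559, K_3) = ⌊559^2/4⌋ = 78120

Mantel (1907): a triangle-free graph on n vertices has at most ⌊n^2/4⌋ edges, with equality for the complete bipartite graph K_{⌊n/2⌋, ⌈n/2⌉}. For n = 559: ⌊559^2/4⌋ = ⌊312481/4⌋ = 78120. The extremal graph is K_{279, 280}, which has 279·280 = 78120 edges.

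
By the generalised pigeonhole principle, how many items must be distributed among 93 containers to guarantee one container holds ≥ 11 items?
n = (11 − 1)·93 + 1 = 931

By the generalised pigeonhole principle, to guarantee some box contains ≥ r objects we need more than (r − 1) · k objects total. Threshold: n = (r − 1) · k + 1. With r = 11 and k = 93: n = 10 · 93 + 1 = 930 + 1 = 931. For n = 930 = 10 · 93, we can put exactly 10 objects in every box, avoiding 11 in any single one — so 931 is tight.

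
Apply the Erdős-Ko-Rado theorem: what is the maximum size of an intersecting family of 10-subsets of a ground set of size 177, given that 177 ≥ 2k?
max |F| = C(176, 9) = 362704129387600

The Erdős-Ko-Rado theorem states: for n ≥ 2k, an intersecting family of k-subsets of an n-element set has size at most C(n − 1, k − 1), with equality for 'star' families {A ⊆ [n] : |A| = k, i ∈ A} (fix an element i). For n = 177, k = 10: C(176, 9) = 362704129387600.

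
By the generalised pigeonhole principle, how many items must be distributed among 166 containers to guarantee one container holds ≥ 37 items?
n = (37 − 1)·166 + 1 = 5977

By the generalised pigeonhole principle, to guarantee some box contains ≥ r objects we need more than (r − 1) · k objects total. Threshold: n = (r − 1) · k + 1. With r = 37 and k = 166: n = 36 · 166 + 1 = 5976 + 1 = 5977. For n = 5976 = 36 · 166, we can put exactly 36 objects in every box, avoiding 37 in any single one — so 5977 is tight.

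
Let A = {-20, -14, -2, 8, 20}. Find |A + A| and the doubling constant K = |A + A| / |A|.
K = |A + A| / |A| = 14/5

Enumerate A + A = {a + b : a, b ∈ A}. With |A| = 5, there are |A|^2 = 25 ordered sum pairs; collecting distinct values, A + A = {-40, -34, -28, -22, -16, -12, -6, -4, 0, 6, 16, 18, 28, 40}, so |A + A| = 14. Thus K = 14/5. For comparison, the minimum possible |A + A| over all 5-element sets is 2·5 − 1 = 9 (so min K = 9/5), attained only by arithmetic progressions.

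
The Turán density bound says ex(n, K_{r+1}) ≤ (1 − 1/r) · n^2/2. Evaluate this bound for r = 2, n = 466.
Turán density bound = (1/2) · 466^2/2 = 54289

Turán's theorem: ex(n, K_{r+1}) is achieved by the complete r-partite Turán graph T(n, r) with parts as balanced as possible, and is at most (1 − 1/r) · n^2/2. For r = 2, n = 466: the density bound is (1/2) · 217156/2 = 54289. Since 2 ∣ 466, the Turán graph T(466, 2) has parts of equal size 233, and its edge count e(T(466, 2)) = 54289 attains the density bound exactly.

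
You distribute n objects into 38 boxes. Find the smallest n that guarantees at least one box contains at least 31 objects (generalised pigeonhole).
n = (31 − 1)·38 + 1 = 1141

By the generalised pigeonhole principle, to guarantee some box contains ≥ r objects we need more than (r − 1) · k objects total. Threshold: n = (r − 1) · k + 1. With r = 31 and k = 38: n = 30 · 38 + 1 = 1140 + 1 = 1141. For n = 1140 = 30 · 38, we can put exactly 30 objects in every box, avoiding 31 in any single one — so 1141 is tight.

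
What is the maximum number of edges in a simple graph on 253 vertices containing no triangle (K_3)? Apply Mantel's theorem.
ex(253, K_3) = ⌊253^2/4⌋ = 16002

Mantel (1907): a triangle-free graph on n vertices has at most ⌊n^2/4⌋ edges, with equality for the complete bipartite graph K_{⌊n/2⌋, ⌈n/2⌉}. For n = 253: ⌊253^2/4⌋ = ⌊64009/4⌋ = 16002. The extremal graph is K_{126, 127}, which has 126·127 = 16002 edges.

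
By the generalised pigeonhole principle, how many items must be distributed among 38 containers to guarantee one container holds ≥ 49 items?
n = (49 − 1)·38 + 1 = 1825

By the generalised pigeonhole principle, to guarantee some box contains ≥ r objects we need more than (r − 1) · k objects total. Threshold: n = (r − 1) · k + 1. With r = 49 and k = 38: n = 48 · 38 + 1 = 1824 + 1 = 1825. For n = 1824 = 48 · 38, we can put exactly 48 objects in every box, avoiding 49 in any single one — so 1825 is tight.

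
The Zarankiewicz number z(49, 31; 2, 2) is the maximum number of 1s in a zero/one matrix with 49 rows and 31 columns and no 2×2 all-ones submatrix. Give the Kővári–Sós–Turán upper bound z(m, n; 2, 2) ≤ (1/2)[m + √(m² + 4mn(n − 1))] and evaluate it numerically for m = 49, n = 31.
z(49, 31; 2, 2) ≤ (1/2)[49 + √(49² + 4·49·31·30)] = (1/2)[49 + √184681] = 239.3726

Kővári–Sós–Turán: let r_1, ..., r_49 be the row sums and z = Σ r_i the total number of 1s. Each pair of columns can share at most one row with both entries 1 (else a 2×2 all-ones block appears), so Σ_i C(r_i, 2) ≤ C(31, 2) = 465. By convexity Σ_i C(r_i, 2) ≥ 49·C(z/49, 2) = z(z − 49)/(2·49), giving z² − 49z − 49·31·30 ≤ 0 and hence z ≤ (1/2)[49 + √(2401 + 4·45570)] = (1/2)[49 + √184681] ≈ (1/2)(49 + 429.7453) = 239.3726.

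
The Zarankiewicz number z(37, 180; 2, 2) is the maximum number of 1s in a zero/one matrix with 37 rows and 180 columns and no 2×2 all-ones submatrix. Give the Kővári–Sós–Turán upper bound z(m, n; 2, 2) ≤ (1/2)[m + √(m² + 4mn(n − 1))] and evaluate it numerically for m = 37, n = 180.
z(37, 180; 2, 2) ≤ (1/2)[37 + √(37² + 4·37·180·179)] = (1/2)[37 + √4769929] = 1110.5084

Kővári–Sós–Turán: let r_1, ..., r_37 be the row sums and z = Σ r_i the total number of 1s. Each pair of columns can share at most one row with both entries 1 (else a 2×2 all-ones block appears), so Σ_i C(r_i, 2) ≤ C(180, 2) = 16110. By convexity Σ_i C(r_i, 2) ≥ 37·C(z/37, 2) = z(z − 37)/(2·37), giving z² − 37z − 37·180·179 ≤ 0 and hence z ≤ (1/2)[37 + √(1369 + 4·1192140)] = (1/2)[37 + √4769929] ≈ (1/2)(37 + 2184.0167) = 1110.5084.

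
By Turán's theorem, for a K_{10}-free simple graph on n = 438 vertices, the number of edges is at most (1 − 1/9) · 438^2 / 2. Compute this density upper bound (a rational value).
Turán density bound = (8/9) · 438^2/2 = 85264

Turán's theorem: ex(n, K_{r+1}) is achieved by the complete r-partite Turán graph T(n, r) with parts as balanced as possible, and is at most (1 − 1/r) · n^2/2. For r = 9, n = 438: the density bound is (8/9) · 191844/2 = 85264. The integer-valued extremum is e(T(438, 9)) = 85263, which is strictly less than the density bound 85264 since 9 ∤ 438 (the parts of T(438, 9) cannot all be equal).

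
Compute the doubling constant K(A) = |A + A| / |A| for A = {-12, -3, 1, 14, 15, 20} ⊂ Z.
K = |A + A| / |A| = 20/6 = 10/3

Enumerate A + A = {a + b : a, b ∈ A}. With |A| = 6, there are |A|^2 = 36 ordered sum pairs; collecting distinct values, A + A = {-24, -15, -11, -6, -2, 2, 3, 8, 11, 12, 15, 16, 17, 21, 28, 29, 30, 34, 35, 40}, so |A + A| = 20. Thus K = 20/6 = 10/3. For comparison, the minimum possible |A + A| over all 6-element sets is 2·6 − 1 = 11 (so min K = 11/6), attained only by arithmetic progressions.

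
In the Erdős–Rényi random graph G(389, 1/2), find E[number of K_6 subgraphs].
E[# K_6] = C(389, 6) · (1/2)^C(6, 2) = 4629552932928 / 2^15 = 72336764577/512 ≈ 141282743.314453

For each 6-subset S of vertices (there are C(389, 6) = 4629552932928 such S), let X_S = 1 if S induces a K_6 (all C(6, 2) = 15 edges present). Then P(X_S = 1) = (1/2)^15 = 1/32768. By linearity of expectation, E[# K_6] = C(389, 6) · (1/2)^15 = 4629552932928 / 32768 = 72336764577/512 ≈ 141282743.314453.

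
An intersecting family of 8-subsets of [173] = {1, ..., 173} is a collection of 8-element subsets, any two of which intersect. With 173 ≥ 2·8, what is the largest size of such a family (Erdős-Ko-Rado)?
max |F| = C(172, 7) = 780842580024

The Erdős-Ko-Rado theorem states: for n ≥ 2k, an intersecting family of k-subsets of an n-element set has size at most C(n − 1, k − 1), with equality for 'star' families {A ⊆ [n] : |A| = k, i ∈ A} (fix an element i). For n = 173, k = 8: C(172, 7) = 780842580024.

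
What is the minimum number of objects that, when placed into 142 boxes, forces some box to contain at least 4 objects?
n = (4 − 1)·142 + 1 = 427

By the generalised pigeonhole principle, to guarantee some box contains ≥ r objects we need more than (r − 1) · k objects total. Threshold: n = (r − 1) · k + 1. With r = 4 and k = 142: n = 3 · 142 + 1 = 426 + 1 = 427. For n = 426 = 3 · 142, we can put exactly 3 objects in every box, avoiding 4 in any single one — so 427 is tight.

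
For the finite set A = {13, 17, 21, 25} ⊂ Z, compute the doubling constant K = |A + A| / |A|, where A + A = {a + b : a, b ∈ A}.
K = |A + A| / |A| = 7/4

Enumerate A + A = {a + b : a, b ∈ A}. With |A| = 4, there are |A|^2 = 16 ordered sum pairs; collecting distinct values, A + A = {26, 30, 34, 38, 42, 46, 50}, so |A + A| = 7. Thus K = 7/4. Here |A + A| = 2|A| − 1 = 7, the minimum possible — so K = 7/4 is minimal, which holds iff A is an arithmetic progression.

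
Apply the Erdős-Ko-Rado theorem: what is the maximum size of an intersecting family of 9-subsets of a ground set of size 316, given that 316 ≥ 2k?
max |F| = C(315, 8) = 2198112362380935

Erdős-Ko-Rado (1961): when n ≥ 2k, max |F| = C(n−1, k−1). The bound is attained by the star {A : i ∈ A} for any fixed i ∈ [n]. Here C(316−1, 9−1) = C(315, 8) = 2198112362380935.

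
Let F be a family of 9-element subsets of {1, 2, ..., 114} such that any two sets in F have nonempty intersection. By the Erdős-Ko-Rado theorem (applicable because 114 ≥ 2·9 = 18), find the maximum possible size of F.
max |F| = C(113, 8) = 511718953482

The Erdős-Ko-Rado theorem states: for n ≥ 2k, an intersecting family of k-subsets of an n-element set has size at most C(n − 1, k − 1), with equality for 'star' families {A ⊆ [n] : |A| = k, i ∈ A} (fix an element i). For n = 114, k = 9: C(113, 8) = 511718953482.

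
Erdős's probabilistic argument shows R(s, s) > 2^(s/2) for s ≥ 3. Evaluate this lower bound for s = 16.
2^(16/2) = 256; so R(16, 16) > 256

Colour each edge of K_n uniformly at random with red/blue. The expected number of monochromatic K_16 is C(n, 16) · 2 · 2^(−C(16,2)). If C(n, 16) · 2^(1 − C(16,2)) < 1, then with positive probability no monochromatic K_16 exists, so R(16, 16) > n. The standard estimate C(n, 16) ≤ n^16/16! shows this inequality holds whenever n ≤ 2^(16/2) (since 16! · 2^(C(16,2) − 1) > 2^(16^2/2) ≥ n^16). Hence R(16, 16) > 2^(16/2) = 256.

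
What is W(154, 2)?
W(154, 2) = 154 + 1 = 155

A 2-term AP is any pair of integers, so a monochromatic 2-AP exists iff some colour is used at least twice. With 154 colours, the colouring i ↦ i on {1, ..., 154} uses each colour once, avoiding any monochromatic pair, so W(154, 2) > 154. For {1, ..., 155}, pigeonhole forces two integers of the same colour, which form a monochromatic 2-AP. Hence W(154, 2) = 155.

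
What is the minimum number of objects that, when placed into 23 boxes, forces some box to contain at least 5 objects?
n = (5 − 1)·23 + 1 = 93

By the generalised pigeonhole principle, to guarantee some box contains ≥ r objects we need more than (r − 1) · k objects total. Threshold: n = (r − 1) · k + 1. With r = 5 and k = 23: n = 4 · 23 + 1 = 92 + 1 = 93. For n = 92 = 4 · 23, we can put exactly 4 objects in every box, avoiding 5 in any single one — so 93 is tight.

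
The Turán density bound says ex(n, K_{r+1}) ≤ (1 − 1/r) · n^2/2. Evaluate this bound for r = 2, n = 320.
Turán density bound = (1/2) · 320^2/2 = 25600

Turán's theorem: ex(n, K_{r+1}) is achieved by the complete r-partite Turán graph T(n, r) with parts as balanced as possible, and is at most (1 − 1/r) · n^2/2. For r = 2, n = 320: the density bound is (1/2) · 102400/2 = 25600. Since 2 ∣ 320, the Turán graph T(320, 2) has parts of equal size 160, and its edge count e(T(320, 2)) = 25600 attains the density bound exactly.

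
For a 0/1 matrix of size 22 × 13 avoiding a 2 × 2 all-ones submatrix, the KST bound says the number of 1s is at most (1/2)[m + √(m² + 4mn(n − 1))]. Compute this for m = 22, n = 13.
z(22, 13; 2, 2) ≤ (1/2)[22 + √(22² + 4·22·13·12)] = (1/2)[22 + √14212] = 70.607

Kővári–Sós–Turán: let r_1, ..., r_22 be the row sums and z = Σ r_i the total number of 1s. Each pair of columns can share at most one row with both entries 1 (else a 2×2 all-ones block appears), so Σ_i C(r_i, 2) ≤ C(13, 2) = 78. By convexity Σ_i C(r_i, 2) ≥ 22·C(z/22, 2) = z(z − 22)/(2·22), giving z² − 22z − 22·13·12 ≤ 0 and hence z ≤ (1/2)[22 + √(484 + 4·3432)] = (1/2)[22 + √14212] ≈ (1/2)(22 + 119.2141) = 70.607.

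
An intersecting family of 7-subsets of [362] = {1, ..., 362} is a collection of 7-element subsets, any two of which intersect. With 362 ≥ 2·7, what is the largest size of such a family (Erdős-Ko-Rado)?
max |F| = C(361, 6) = 2948308303332

The Erdős-Ko-Rado theorem states: for n ≥ 2k, an intersecting family of k-subsets of an n-element set has size at most C(n − 1, k − 1), with equality for 'star' families {A ⊆ [n] : |A| = k, i ∈ A} (fix an element i). For n = 362, k = 7: C(361, 6) = 2948308303332.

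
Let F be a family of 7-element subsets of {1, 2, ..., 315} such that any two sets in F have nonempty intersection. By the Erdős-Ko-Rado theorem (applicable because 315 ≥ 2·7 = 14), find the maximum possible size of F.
max |F| = C(314, 6) = 1268751724318

The Erdős-Ko-Rado theorem states: for n ≥ 2k, an intersecting family of k-subsets of an n-element set has size at most C(n − 1, k − 1), with equality for 'star' families {A ⊆ [n] : |A| = k, i ∈ A} (fix an element i). For n = 315, k = 7: C(314, 6) = 1268751724318.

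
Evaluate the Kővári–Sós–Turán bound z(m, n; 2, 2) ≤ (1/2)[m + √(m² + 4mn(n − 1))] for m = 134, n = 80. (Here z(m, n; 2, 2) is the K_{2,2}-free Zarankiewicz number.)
z(134, 80; 2, 2) ≤ (1/2)[134 + √(134² + 4·134·80·79)] = (1/2)[134 + √3405476] = 989.6966

Kővári–Sós–Turán: let r_1, ..., r_134 be the row sums and z = Σ r_i the total number of 1s. Each pair of columns can share at most one row with both entries 1 (else a 2×2 all-ones block appears), so Σ_i C(r_i, 2) ≤ C(80, 2) = 3160. By convexity Σ_i C(r_i, 2) ≥ 134·C(z/134, 2) = z(z − 134)/(2·134), giving z² − 134z − 134·80·79 ≤ 0 and hence z ≤ (1/2)[134 + √(17956 + 4·846880)] = (1/2)[134 + √3405476] ≈ (1/2)(134 + 1845.3932) = 989.6966.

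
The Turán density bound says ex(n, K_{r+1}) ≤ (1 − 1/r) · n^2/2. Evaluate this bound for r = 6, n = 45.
Turán density bound = (5/6) · 45^2/2 = 3375/4 ≈ 843.75

Turán's theorem: ex(n, K_{r+1}) is achieved by the complete r-partite Turán graph T(n, r) with parts as balanced as possible, and is at most (1 − 1/r) · n^2/2. For r = 6, n = 45: the density bound is (5/6) · 2025/2 = 3375/4 ≈ 843.75. The integer-valued extremum is e(T(45, 6)) = 843, which is strictly less than the density bound 3375/4 since 6 ∤ 45 (the parts of T(45, 6) cannot all be equal).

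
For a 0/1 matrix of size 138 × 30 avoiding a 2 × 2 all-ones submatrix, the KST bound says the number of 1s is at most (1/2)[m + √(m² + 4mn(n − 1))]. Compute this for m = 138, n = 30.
z(138, 30; 2, 2) ≤ (1/2)[138 + √(138² + 4·138·30·29)] = (1/2)[138 + √499284] = 422.3002

Kővári–Sós–Turán: let r_1, ..., r_138 be the row sums and z = Σ r_i the total number of 1s. Each pair of columns can share at most one row with both entries 1 (else a 2×2 all-ones block appears), so Σ_i C(r_i, 2) ≤ C(30, 2) = 435. By convexity Σ_i C(r_i, 2) ≥ 138·C(z/138, 2) = z(z − 138)/(2·138), giving z² − 138z − 138·30·29 ≤ 0 and hence z ≤ (1/2)[138 + √(19044 + 4·120060)] = (1/2)[138 + √499284] ≈ (1/2)(138 + 706.6003) = 422.3002.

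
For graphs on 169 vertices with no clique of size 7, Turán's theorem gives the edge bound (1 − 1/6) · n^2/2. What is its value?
Turán density bound = (5/6) · 169^2/2 = 142805/12 ≈ 11900.4167

Turán's theorem: ex(n, K_{r+1}) is achieved by the complete r-partite Turán graph T(n, r) with parts as balanced as possible, and is at most (1 − 1/r) · n^2/2. For r = 6, n = 169: the density bound is (5/6) · 28561/2 = 142805/12 ≈ 11900.4167. The integer-valued extremum is e(T(169, 6)) = 11900, which is strictly less than the density bound 142805/12 since 6 ∤ 169 (the parts of T(169, 6) cannot all be equal).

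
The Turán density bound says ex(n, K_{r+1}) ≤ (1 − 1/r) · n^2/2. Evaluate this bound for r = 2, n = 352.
Turán density bound = (1/2) · 352^2/2 = 30976

Turán's theorem: ex(n, K_{r+1}) is achieved by the complete r-partite Turán graph T(n, r) with parts as balanced as possible, and is at most (1 − 1/r) · n^2/2. For r = 2, n = 352: the density bound is (1/2) · 123904/2 = 30976. Since 2 ∣ 352, the Turán graph T(352, 2) has parts of equal size 176, and its edge count e(T(352, 2)) = 30976 attains the density bound exactly.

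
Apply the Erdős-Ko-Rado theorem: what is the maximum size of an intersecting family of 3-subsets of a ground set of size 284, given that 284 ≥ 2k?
max |F| = C(283, 2) = 39903

Erdős-Ko-Rado (1961): when n ≥ 2k, max |F| = C(n−1, k−1). The bound is attained by the star {A : i ∈ A} for any fixed i ∈ [n]. Here C(284−1, 3−1) = C(283, 2) = 39903.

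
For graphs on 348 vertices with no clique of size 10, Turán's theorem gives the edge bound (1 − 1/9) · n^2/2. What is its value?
Turán density bound = (8/9) · 348^2/2 = 53824

Turán's theorem: ex(n, K_{r+1}) is achieved by the complete r-partite Turán graph T(n, r) with parts as balanced as possible, and is at most (1 − 1/r) · n^2/2. For r = 9, n = 348: the density bound is (8/9) · 121104/2 = 53824. The integer-valued extremum is e(T(348, 9)) = 53823, which is strictly less than the density bound 53824 since 9 ∤ 348 (the parts of T(348, 9) cannot all be equal).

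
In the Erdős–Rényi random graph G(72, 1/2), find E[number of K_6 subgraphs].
E[# K_6] = C(72, 6) · (1/2)^C(6, 2) = 156238908 / 2^15 = 39059727/8192 ≈ 4768.033081

For each 6-subset S of vertices (there are C(72, 6) = 156238908 such S), let X_S = 1 if S induces a K_6 (all C(6, 2) = 15 edges present). Then P(X_S = 1) = (1/2)^15 = 1/32768. By linearity of expectation, E[# K_6] = C(72, 6) · (1/2)^15 = 156238908 / 32768 = 39059727/8192 ≈ 4768.033081.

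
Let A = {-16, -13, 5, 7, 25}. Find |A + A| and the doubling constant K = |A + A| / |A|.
K = |A + A| / |A| = 14/5

Enumerate A + A = {a + b : a, b ∈ A}. With |A| = 5, there are |A|^2 = 25 ordered sum pairs; collecting distinct values, A + A = {-32, -29, -26, -11, -9, -8, -6, 9, 10, 12, 14, 30, 32, 50}, so |A + A| = 14. Thus K = 14/5. For comparison, the minimum possible |A + A| over all 5-element sets is 2·5 − 1 = 9 (so min K = 9/5), attained only by arithmetic progressions.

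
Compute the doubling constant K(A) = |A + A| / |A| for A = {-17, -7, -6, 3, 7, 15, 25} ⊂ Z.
K = |A + A| / |A| = 25/7

Enumerate A + A = {a + b : a, b ∈ A}. With |A| = 7, there are |A|^2 = 49 ordered sum pairs; collecting distinct values, A + A = {-34, -24, -23, -14, -13, -12, -10, -4, -3, -2, 0, 1, 6, 8, 9, 10, 14, 18, 19, 22, 28, 30, 32, 40, 50}, so |A + A| = 25. Thus K = 25/7. For comparison, the minimum possible |A + A| over all 7-element sets is 2·7 − 1 = 13 (so min K = 13/7), attained only by arithmetic progressions.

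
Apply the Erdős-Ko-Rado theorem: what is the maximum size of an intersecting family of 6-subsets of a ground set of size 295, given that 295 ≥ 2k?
max |F| = C(294, 5) = 17689173558

Erdős-Ko-Rado (1961): when n ≥ 2k, max |F| = C(n−1, k−1). The bound is attained by the star {A : i ∈ A} for any fixed i ∈ [n]. Here C(295−1, 6−1) = C(294, 5) = 17689173558.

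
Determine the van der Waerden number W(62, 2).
W(62, 2) = 62 + 1 = 63

A 2-term AP is any pair of integers, so a monochromatic 2-AP exists iff some colour is used at least twice. With 62 colours, the colouring i ↦ i on {1, ..., 62} uses each colour once, avoiding any monochromatic pair, so W(62, 2) > 62. For {1, ..., 63}, pigeonhole forces two integers of the same colour, which form a monochromatic 2-AP. Hence W(62, 2) = 63.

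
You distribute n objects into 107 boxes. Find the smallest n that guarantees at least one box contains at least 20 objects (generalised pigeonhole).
n = (20 − 1)·107 + 1 = 2034

By the generalised pigeonhole principle, to guarantee some box contains ≥ r objects we need more than (r − 1) · k objects total. Threshold: n = (r − 1) · k + 1. With r = 20 and k = 107: n = 19 · 107 + 1 = 2033 + 1 = 2034. For n = 2033 = 19 · 107, we can put exactly 19 objects in every box, avoiding 20 in any single one — so 2034 is tight.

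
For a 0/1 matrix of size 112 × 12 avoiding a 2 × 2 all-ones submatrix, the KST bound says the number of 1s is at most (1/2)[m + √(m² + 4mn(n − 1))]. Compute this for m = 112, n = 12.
z(112, 12; 2, 2) ≤ (1/2)[112 + √(112² + 4·112·12·11)] = (1/2)[112 + √71680] = 189.8656

Kővári–Sós–Turán: let r_1, ..., r_112 be the row sums and z = Σ r_i the total number of 1s. Each pair of columns can share at most one row with both entries 1 (else a 2×2 all-ones block appears), so Σ_i C(r_i, 2) ≤ C(12, 2) = 66. By convexity Σ_i C(r_i, 2) ≥ 112·C(z/112, 2) = z(z − 112)/(2·112), giving z² − 112z − 112·12·11 ≤ 0 and hence z ≤ (1/2)[112 + √(12544 + 4·14784)] = (1/2)[112 + √71680] ≈ (1/2)(112 + 267.7312) = 189.8656.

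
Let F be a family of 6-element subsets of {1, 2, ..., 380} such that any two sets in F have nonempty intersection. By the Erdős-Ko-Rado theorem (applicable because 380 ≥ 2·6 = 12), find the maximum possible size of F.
max |F| = C(379, 5) = 63461484450

The Erdős-Ko-Rado theorem states: for n ≥ 2k, an intersecting family of k-subsets of an n-element set has size at most C(n − 1, k − 1), with equality for 'star' families {A ⊆ [n] : |A| = k, i ∈ A} (fix an element i). For n = 380, k = 6: C(379, 5) = 63461484450.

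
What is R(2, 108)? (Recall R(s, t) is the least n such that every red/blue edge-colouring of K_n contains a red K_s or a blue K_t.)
R(2, 108) = 108

R(2, k) = k for all k ≥ 2: in a 2-colouring of K_k, either some edge is red (a red K_2) or all edges are blue (a blue K_k). And K_{107} coloured all-blue has no blue K_108, so R(2, 108) > 107. Hence R(2, 108) = 108.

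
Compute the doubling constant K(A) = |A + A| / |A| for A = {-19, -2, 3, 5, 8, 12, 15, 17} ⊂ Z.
K = |A + A| / |A| = 29/8

Enumerate A + A = {a + b : a, b ∈ A}. With |A| = 8, there are |A|^2 = 64 ordered sum pairs; collecting distinct values, A + A = {-38, -21, -16, -14, -11, -7, -4, -2, 1, 3, 6, 8, 10, 11, 13, 15, 16, 17, 18, 20, 22, 23, 24, 25, 27, 29, 30, 32, 34}, so |A + A| = 29. Thus K = 29/8. For comparison, the minimum possible |A + A| over all 8-element sets is 2·8 − 1 = 15 (so min K = 15/8), attained only by arithmetic progressions.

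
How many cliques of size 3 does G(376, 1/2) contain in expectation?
E[# K_3] = C(376, 3) · (1/2)^C(3, 2) = 8789000 / 2^3 = 1098625

For each 3-subset S of vertices (there are C(376, 3) = 8789000 such S), let X_S = 1 if S induces a K_3 (all C(3, 2) = 3 edges present). Then P(X_S = 1) = (1/2)^3 = 1/8. By linearity of expectation, E[# K_3] = C(376, 3) · (1/2)^3 = 8789000 / 8 = 1098625.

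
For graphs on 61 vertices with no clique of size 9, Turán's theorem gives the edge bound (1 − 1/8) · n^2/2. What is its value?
Turán density bound = (7/8) · 61^2/2 = 26047/16 ≈ 1627.9375

Turán's theorem: ex(n, K_{r+1}) is achieved by the complete r-partite Turán graph T(n, r) with parts as balanced as possible, and is at most (1 − 1/r) · n^2/2. For r = 8, n = 61: the density bound is (7/8) · 3721/2 = 26047/16 ≈ 1627.9375. The integer-valued extremum is e(T(61, 8)) = 1627, which is strictly less than the density bound 26047/16 since 8 ∤ 61 (the parts of T(61, 8) cannot all be equal).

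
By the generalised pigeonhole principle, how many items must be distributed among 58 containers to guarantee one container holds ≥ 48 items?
n = (48 − 1)·58 + 1 = 2727

By the generalised pigeonhole principle, to guarantee some box contains ≥ r objects we need more than (r − 1) · k objects total. Threshold: n = (r − 1) · k + 1. With r = 48 and k = 58: n = 47 · 58 + 1 = 2726 + 1 = 2727. For n = 2726 = 47 · 58, we can put exactly 47 objects in every box, avoiding 48 in any single one — so 2727 is tight.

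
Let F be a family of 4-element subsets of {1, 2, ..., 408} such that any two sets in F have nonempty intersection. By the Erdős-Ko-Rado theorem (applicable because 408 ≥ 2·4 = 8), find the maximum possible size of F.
max |F| = C(407, 3) = 11153835

Erdős-Ko-Rado (1961): when n ≥ 2k, max |F| = C(n−1, k−1). The bound is attained by the star {A : i ∈ A} for any fixed i ∈ [n]. Here C(408−1, 4−1) = C(407, 3) = 11153835.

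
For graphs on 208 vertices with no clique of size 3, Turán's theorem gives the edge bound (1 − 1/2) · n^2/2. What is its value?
Turán density bound = (1/2) · 208^2/2 = 10816

Turán's theorem: ex(n, K_{r+1}) is achieved by the complete r-partite Turán graph T(n, r) with parts as balanced as possible, and is at most (1 − 1/r) · n^2/2. For r = 2, n = 208: the density bound is (1/2) · 43264/2 = 10816. Since 2 ∣ 208, the Turán graph T(208, 2) has parts of equal size 104, and its edge count e(T(208, 2)) = 10816 attains the density bound exactly.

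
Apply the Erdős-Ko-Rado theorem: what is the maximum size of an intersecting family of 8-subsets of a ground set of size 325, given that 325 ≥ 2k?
max |F| = C(324, 7) = 69669979308864

The Erdős-Ko-Rado theorem states: for n ≥ 2k, an intersecting family of k-subsets of an n-element set has size at most C(n − 1, k − 1), with equality for 'star' families {A ⊆ [n] : |A| = k, i ∈ A} (fix an element i). For n = 325, k = 8: C(324, 7) = 69669979308864.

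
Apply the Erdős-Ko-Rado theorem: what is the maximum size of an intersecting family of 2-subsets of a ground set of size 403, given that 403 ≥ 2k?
max |F| = C(402, 1) = 402

The Erdős-Ko-Rado theorem states: for n ≥ 2k, an intersecting family of k-subsets of an n-element set has size at most C(n − 1, k − 1), with equality for 'star' families {A ⊆ [n] : |A| = k, i ∈ A} (fix an element i). For n = 403, k = 2: C(402, 1) = 402.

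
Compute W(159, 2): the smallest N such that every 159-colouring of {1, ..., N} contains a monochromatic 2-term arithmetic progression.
W(159, 2) = 159 + 1 = 160

A 2-term AP is any pair of integers, so a monochromatic 2-AP exists iff some colour is used at least twice. With 159 colours, the colouring i ↦ i on {1, ..., 159} uses each colour once, avoiding any monochromatic pair, so W(159, 2) > 159. For {1, ..., 160}, pigeonhole forces two integers of the same colour, which form a monochromatic 2-AP. Hence W(159, 2) = 160.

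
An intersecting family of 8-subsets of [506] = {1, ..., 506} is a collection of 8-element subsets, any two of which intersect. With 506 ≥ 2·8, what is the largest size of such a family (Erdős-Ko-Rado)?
max |F| = C(505, 7) = 1593937749223500

The Erdős-Ko-Rado theorem states: for n ≥ 2k, an intersecting family of k-subsets of an n-element set has size at most C(n − 1, k − 1), with equality for 'star' families {A ⊆ [n] : |A| = k, i ∈ A} (fix an element i). For n = 506, k = 8: C(505, 7) = 1593937749223500.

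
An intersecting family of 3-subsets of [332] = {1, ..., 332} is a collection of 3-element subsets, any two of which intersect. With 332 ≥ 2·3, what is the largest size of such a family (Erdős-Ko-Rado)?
max |F| = C(331, 2) = 54615

The Erdős-Ko-Rado theorem states: for n ≥ 2k, an intersecting family of k-subsets of an n-element set has size at most C(n − 1, k − 1), with equality for 'star' families {A ⊆ [n] : |A| = k, i ∈ A} (fix an element i). For n = 332, k = 3: C(331, 2) = 54615.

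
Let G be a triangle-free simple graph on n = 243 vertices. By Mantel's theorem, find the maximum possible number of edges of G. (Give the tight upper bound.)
ex(243, K_3) = ⌊243^2/4⌋ = 14762

Mantel (1907): a triangle-free graph on n vertices has at most ⌊n^2/4⌋ edges, with equality for the complete bipartite graph K_{⌊n/2⌋, ⌈n/2⌉}. For n = 243: ⌊243^2/4⌋ = ⌊59049/4⌋ = 14762. The extremal graph is K_{121, 122}, which has 121·122 = 14762 edges.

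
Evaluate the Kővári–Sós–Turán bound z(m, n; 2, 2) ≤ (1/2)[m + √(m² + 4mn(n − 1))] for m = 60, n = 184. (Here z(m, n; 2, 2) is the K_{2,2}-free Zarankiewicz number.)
z(60, 184; 2, 2) ≤ (1/2)[60 + √(60² + 4·60·184·183)] = (1/2)[60 + √8084880] = 1451.6962

Kővári–Sós–Turán: let r_1, ..., r_60 be the row sums and z = Σ r_i the total number of 1s. Each pair of columns can share at most one row with both entries 1 (else a 2×2 all-ones block appears), so Σ_i C(r_i, 2) ≤ C(184, 2) = 16836. By convexity Σ_i C(r_i, 2) ≥ 60·C(z/60, 2) = z(z − 60)/(2·60), giving z² − 60z − 60·184·183 ≤ 0 and hence z ≤ (1/2)[60 + √(3600 + 4·2020320)] = (1/2)[60 + √8084880] ≈ (1/2)(60 + 2843.3923) = 1451.6962.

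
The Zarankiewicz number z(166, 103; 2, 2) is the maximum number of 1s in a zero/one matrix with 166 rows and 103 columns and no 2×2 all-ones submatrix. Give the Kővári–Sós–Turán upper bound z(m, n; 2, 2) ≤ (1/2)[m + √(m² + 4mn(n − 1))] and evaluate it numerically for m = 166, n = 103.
z(166, 103; 2, 2) ≤ (1/2)[166 + √(166² + 4·166·103·102)] = (1/2)[166 + √7003540] = 1406.2101

Kővári–Sós–Turán: let r_1, ..., r_166 be the row sums and z = Σ r_i the total number of 1s. Each pair of columns can share at most one row with both entries 1 (else a 2×2 all-ones block appears), so Σ_i C(r_i, 2) ≤ C(103, 2) = 5253. By convexity Σ_i C(r_i, 2) ≥ 166·C(z/166, 2) = z(z − 166)/(2·166), giving z² − 166z − 166·103·102 ≤ 0 and hence z ≤ (1/2)[166 + √(27556 + 4·1743996)] = (1/2)[166 + √7003540] ≈ (1/2)(166 + 2646.4202) = 1406.2101.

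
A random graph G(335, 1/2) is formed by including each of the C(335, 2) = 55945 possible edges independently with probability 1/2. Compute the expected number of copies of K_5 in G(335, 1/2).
E[# K_5] = C(335, 5) · (1/2)^C(5, 2) = 34120889067 / 2^10 ≈ 33321180.729492

For each 5-subset S of vertices (there are C(335, 5) = 34120889067 such S), let X_S = 1 if S induces a K_5 (all C(5, 2) = 10 edges present). Then P(X_S = 1) = (1/2)^10 = 1/1024. By linearity of expectation, E[# K_5] = C(335, 5) · (1/2)^10 = 34120889067 / 1024 ≈ 33321180.729492.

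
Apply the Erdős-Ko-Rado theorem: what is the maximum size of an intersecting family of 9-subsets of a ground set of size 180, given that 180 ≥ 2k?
max |F| = C(179, 8) = 22304900540890

Erdős-Ko-Rado (1961): when n ≥ 2k, max |F| = C(n−1, k−1). The bound is attained by the star {A : i ∈ A} for any fixed i ∈ [n]. Here C(180−1, 9−1) = C(179, 8) = 22304900540890.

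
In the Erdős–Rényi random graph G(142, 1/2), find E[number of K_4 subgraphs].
E[# K_4] = C(142, 4) · (1/2)^C(4, 2) = 16234505 / 2^6 = 253664.140625

For each 4-subset S of vertices (there are C(142, 4) = 16234505 such S), let X_S = 1 if S induces a K_4 (all C(4, 2) = 6 edges present). Then P(X_S = 1) = (1/2)^6 = 1/64. By linearity of expectation, E[# K_4] = C(142, 4) · (1/2)^6 = 16234505 / 64 = 253664.140625.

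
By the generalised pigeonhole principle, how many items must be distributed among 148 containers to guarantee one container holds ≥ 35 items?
n = (35 − 1)·148 + 1 = 5033

By the generalised pigeonhole principle, to guarantee some box contains ≥ r objects we need more than (r − 1) · k objects total. Threshold: n = (r − 1) · k + 1. With r = 35 and k = 148: n = 34 · 148 + 1 = 5032 + 1 = 5033. For n = 5032 = 34 · 148, we can put exactly 34 objects in every box, avoiding 35 in any single one — so 5033 is tight.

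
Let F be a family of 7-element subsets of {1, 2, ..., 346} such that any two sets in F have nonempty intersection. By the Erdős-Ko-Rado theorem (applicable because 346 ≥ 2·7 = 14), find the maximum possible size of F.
max |F| = C(345, 6) = 2241808767660

The Erdős-Ko-Rado theorem states: for n ≥ 2k, an intersecting family of k-subsets of an n-element set has size at most C(n − 1, k − 1), with equality for 'star' families {A ⊆ [n] : |A| = k, i ∈ A} (fix an element i). For n = 346, k = 7: C(345, 6) = 2241808767660.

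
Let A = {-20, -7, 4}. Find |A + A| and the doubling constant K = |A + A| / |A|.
K = |A + A| / |A| = 6/3 = 2

Enumerate A + A = {a + b : a, b ∈ A}. With |A| = 3, there are |A|^2 = 9 ordered sum pairs; collecting distinct values, A + A = {-40, -27, -16, -14, -3, 8}, so |A + A| = 6. Thus K = 6/3 = 2. For comparison, the minimum possible |A + A| over all 3-element sets is 2·3 − 1 = 5 (so min K = 5/3), attained only by arithmetic progressions.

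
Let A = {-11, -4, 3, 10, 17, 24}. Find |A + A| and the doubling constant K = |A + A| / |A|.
K = |A + A| / |A| = 11/6

Enumerate A + A = {a + b : a, b ∈ A}. With |A| = 6, there are |A|^2 = 36 ordered sum pairs; collecting distinct values, A + A = {-22, -15, -8, -1, 6, 13, 20, 27, 34, 41, 48}, so |A + A| = 11. Thus K = 11/6. Here |A + A| = 2|A| − 1 = 11, the minimum possible — so K = 11/6 is minimal, which holds iff A is an arithmetic progression.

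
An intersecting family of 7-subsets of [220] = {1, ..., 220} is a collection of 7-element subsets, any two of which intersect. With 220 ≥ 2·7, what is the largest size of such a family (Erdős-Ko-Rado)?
max |F| = C(219, 6) = 142999273242

The Erdős-Ko-Rado theorem states: for n ≥ 2k, an intersecting family of k-subsets of an n-element set has size at most C(n − 1, k − 1), with equality for 'star' families {A ⊆ [n] : |A| = k, i ∈ A} (fix an element i). For n = 220, k = 7: C(219, 6) = 142999273242.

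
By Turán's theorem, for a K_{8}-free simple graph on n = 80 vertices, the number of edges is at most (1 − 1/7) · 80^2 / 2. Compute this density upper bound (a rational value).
Turán density bound = (6/7) · 80^2/2 = 19200/7 ≈ 2742.8571

Turán's theorem: ex(n, K_{r+1}) is achieved by the complete r-partite Turán graph T(n, r) with parts as balanced as possible, and is at most (1 − 1/r) · n^2/2. For r = 7, n = 80: the density bound is (6/7) · 6400/2 = 19200/7 ≈ 2742.8571. The integer-valued extremum is e(T(80, 7)) = 2742, which is strictly less than the density bound 19200/7 since 7 ∤ 80 (the parts of T(80, 7) cannot all be equal).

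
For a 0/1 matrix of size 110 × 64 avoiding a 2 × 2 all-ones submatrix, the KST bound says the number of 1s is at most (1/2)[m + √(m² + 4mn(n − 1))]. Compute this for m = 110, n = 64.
z(110, 64; 2, 2) ≤ (1/2)[110 + √(110² + 4·110·64·63)] = (1/2)[110 + √1786180] = 723.2402

Kővári–Sós–Turán: let r_1, ..., r_110 be the row sums and z = Σ r_i the total number of 1s. Each pair of columns can share at most one row with both entries 1 (else a 2×2 all-ones block appears), so Σ_i C(r_i, 2) ≤ C(64, 2) = 2016. By convexity Σ_i C(r_i, 2) ≥ 110·C(z/110, 2) = z(z − 110)/(2·110), giving z² − 110z − 110·64·63 ≤ 0 and hence z ≤ (1/2)[110 + √(12100 + 4·443520)] = (1/2)[110 + √1786180] ≈ (1/2)(110 + 1336.4805) = 723.2402.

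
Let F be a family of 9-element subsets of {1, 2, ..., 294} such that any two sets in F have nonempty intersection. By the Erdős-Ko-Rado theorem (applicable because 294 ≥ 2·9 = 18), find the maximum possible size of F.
max |F| = C(293, 8) = 1223373857179188

The Erdős-Ko-Rado theorem states: for n ≥ 2k, an intersecting family of k-subsets of an n-element set has size at most C(n − 1, k − 1), with equality for 'star' families {A ⊆ [n] : |A| = k, i ∈ A} (fix an element i). For n = 294, k = 9: C(293, 8) = 1223373857179188.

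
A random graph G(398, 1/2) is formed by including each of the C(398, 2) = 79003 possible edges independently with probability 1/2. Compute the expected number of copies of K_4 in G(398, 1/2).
E[# K_4] = C(398, 4) · (1/2)^C(4, 2) = 1029804105 / 2^6 = 16090689.140625

For each 4-subset S of vertices (there are C(398, 4) = 1029804105 such S), let X_S = 1 if S induces a K_4 (all C(4, 2) = 6 edges present). Then P(X_S = 1) = (1/2)^6 = 1/64. By linearity of expectation, E[# K_4] = C(398, 4) · (1/2)^6 = 1029804105 / 64 = 16090689.140625.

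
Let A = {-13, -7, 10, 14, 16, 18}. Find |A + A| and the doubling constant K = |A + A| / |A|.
K = |A + A| / |A| = 18/6 = 3

Enumerate A + A = {a + b : a, b ∈ A}. With |A| = 6, there are |A|^2 = 36 ordered sum pairs; collecting distinct values, A + A = {-26, -20, -14, -3, 1, 3, 5, 7, 9, 11, 20, 24, 26, 28, 30, 32, 34, 36}, so |A + A| = 18. Thus K = 18/6 = 3. For comparison, the minimum possible |A + A| over all 6-element sets is 2·6 − 1 = 11 (so min K = 11/6), attained only by arithmetic progressions.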